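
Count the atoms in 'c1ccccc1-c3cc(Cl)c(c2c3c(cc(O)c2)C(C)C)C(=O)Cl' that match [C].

4

The query [C] means: uppercase C matches aliphatic (non-aromatic) carbon only.
Check the 24 heavy atoms by environment: 16× c (aromatic) → no; 4× C → match; 2× O → no; 2× Cl → no.
That gives 4 matching atoms.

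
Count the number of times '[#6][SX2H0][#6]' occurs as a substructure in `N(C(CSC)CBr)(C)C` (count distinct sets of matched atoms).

1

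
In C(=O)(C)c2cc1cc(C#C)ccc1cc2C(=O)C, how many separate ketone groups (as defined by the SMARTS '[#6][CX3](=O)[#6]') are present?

2

[#6][CX3](=O)[#6] is the SMARTS for a ketone: a carbonyl carbon (no H) flanked by two carbons.
The molecule carries 2 separate instances of an acetyl/ketone group (-C(=O)CH3) meeting every constraint; each maps to a distinct set of atoms, giving 2 matches.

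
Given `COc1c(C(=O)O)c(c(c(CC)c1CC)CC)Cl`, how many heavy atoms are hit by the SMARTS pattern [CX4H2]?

The query [CX4H2] means: sp3 carbon (X4) with exactly two hydrogens.
Check the 18 heavy atoms by environment: 6× c (aromatic, H0, X3) → no; 1× O (H0, X2) → no; 4× C (H3, X4) → no; 1× C (H0, X3) → no; 1× O (H0, X1) → no; 1× O (H1, X2) → no; 3× C (H2, X4) → match; 1× Cl (H0, X1) → no.
That gives 3 matching atoms.

3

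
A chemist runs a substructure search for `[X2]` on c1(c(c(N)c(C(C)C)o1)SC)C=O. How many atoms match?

2

The query [X2] means: any atom with exactly two total connections (bonds + H).
Check the 13 heavy atoms by environment: 1× o (aromatic, X2) → match; 4× c (aromatic, X3) → no; 1× C (X3) → no; 1× O (X1) → no; 1× N (X3) → no; 4× C (X4) → no; 1× S (X2) → match.
Summing the matching environments: 1 + 1 = 2 matching atoms.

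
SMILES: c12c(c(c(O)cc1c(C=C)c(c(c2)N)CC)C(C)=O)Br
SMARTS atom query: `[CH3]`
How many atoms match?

2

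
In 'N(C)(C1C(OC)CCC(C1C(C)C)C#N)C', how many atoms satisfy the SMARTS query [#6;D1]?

Check the 16 heavy atoms by environment: 5× C (D3) → no; 3× C (D2) → no; 5× C (D1) → match; 1× N (D3) → no; 1× N (D1) → no; 1× O (D2) → no.
That gives 5 matching atoms.

5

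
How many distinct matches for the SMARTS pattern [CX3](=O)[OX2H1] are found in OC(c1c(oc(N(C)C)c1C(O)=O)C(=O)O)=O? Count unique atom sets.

3

[CX3](=O)[OX2H1] is the SMARTS for a carboxylic acid: an sp2 carbon double-bonded to O and single-bonded to an -OH oxygen.
The molecule carries 3 separate instances of a carboxylic acid group (-C(=O)OH) meeting every constraint; each maps to a distinct set of atoms, giving 3 matches.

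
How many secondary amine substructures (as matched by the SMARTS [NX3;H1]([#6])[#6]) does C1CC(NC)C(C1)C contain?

1

[NX3;H1]([#6])[#6] is the SMARTS for a secondary amine: a trivalent nitrogen with one H, bonded to two carbons.
Exactly one fragment in the molecule meets all constraints, giving 1 match.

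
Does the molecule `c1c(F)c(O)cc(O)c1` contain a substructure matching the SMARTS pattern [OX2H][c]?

Yes

The pattern [OX2H][c] describes a hydroxyl oxygen attached to an aromatic carbon — a phenol.
The molecule carries a hydroxyl group (-OH), whose atoms satisfy every constraint of the query, so the pattern matches.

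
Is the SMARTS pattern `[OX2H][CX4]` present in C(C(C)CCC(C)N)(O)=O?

No

The pattern [OX2H][CX4] describes a hydroxyl oxygen bound to an sp3 (X4) carbon — an aliphatic alcohol.
The closest candidate here is a carboxylic acid group (-C(=O)OH), but the -OH is on a CX3 carbonyl carbon, not a CX4 carbon. No other fragment satisfies the full query, so there is no match.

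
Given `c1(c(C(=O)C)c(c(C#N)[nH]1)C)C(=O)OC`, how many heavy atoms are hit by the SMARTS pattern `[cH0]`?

4

The query [cH0] means: aromatic carbon with no attached hydrogen (substituted or ring-fusion).
Check the 15 heavy atoms by environment: 1× n (aromatic, H1) → no; 4× c (aromatic, H0) → match; 3× C (H0) → no; 3× O (H0) → no; 3× C (H3) → no; 1× N (H0) → no.
That gives 4 matching atoms.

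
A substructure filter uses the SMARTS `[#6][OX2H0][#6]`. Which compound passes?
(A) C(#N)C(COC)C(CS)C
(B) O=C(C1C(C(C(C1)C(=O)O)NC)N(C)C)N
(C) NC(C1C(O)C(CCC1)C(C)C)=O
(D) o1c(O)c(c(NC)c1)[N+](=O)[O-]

A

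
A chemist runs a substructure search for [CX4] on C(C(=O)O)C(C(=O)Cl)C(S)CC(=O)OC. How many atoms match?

5

The query [CX4] means: C with X4: aliphatic carbon with exactly 4 total connections (bonds + H).
Check the 15 heavy atoms by environment: 5× C (X4) → match; 3× C (X3) → no; 3× O (X1) → no; 1× Cl (X1) → no; 1× S (X2) → no; 2× O (X2) → no.
That gives 5 matching atoms.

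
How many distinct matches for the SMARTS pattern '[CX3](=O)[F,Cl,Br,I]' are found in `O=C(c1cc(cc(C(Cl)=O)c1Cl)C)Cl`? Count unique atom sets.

2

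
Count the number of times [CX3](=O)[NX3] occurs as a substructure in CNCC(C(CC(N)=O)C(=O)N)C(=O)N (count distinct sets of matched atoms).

3

[CX3](=O)[NX3] is the SMARTS for an amide: a carbonyl carbon bonded to a trivalent nitrogen.
The molecule carries 3 separate instances of a primary amide (-C(=O)NH2) meeting every constraint; each maps to a distinct set of atoms, giving 3 matches.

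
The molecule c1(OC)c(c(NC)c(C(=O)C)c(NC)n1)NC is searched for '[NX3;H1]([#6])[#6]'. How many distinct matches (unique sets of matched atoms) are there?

3

[NX3;H1]([#6])[#6] is the SMARTS for a secondary amine: a trivalent nitrogen with one H, bonded to two carbons.
The molecule carries 3 separate instances of an N-methylamino group (-NHCH3) meeting every constraint; each maps to a distinct set of atoms, giving 3 matches.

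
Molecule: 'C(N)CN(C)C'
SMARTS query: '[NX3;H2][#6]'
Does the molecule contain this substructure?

Yes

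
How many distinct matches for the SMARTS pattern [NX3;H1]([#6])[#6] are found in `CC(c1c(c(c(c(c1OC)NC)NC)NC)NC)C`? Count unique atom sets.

[NX3;H1]([#6])[#6] is the SMARTS for a secondary amine: a trivalent nitrogen with one H, bonded to two carbons.
The molecule carries 4 separate instances of an N-methylamino group (-NHCH3) meeting every constraint; each maps to a distinct set of atoms, giving 4 matches.

4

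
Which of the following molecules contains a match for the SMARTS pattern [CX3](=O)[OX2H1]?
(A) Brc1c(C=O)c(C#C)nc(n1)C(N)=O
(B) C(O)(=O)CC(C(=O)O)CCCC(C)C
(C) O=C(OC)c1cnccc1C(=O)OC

B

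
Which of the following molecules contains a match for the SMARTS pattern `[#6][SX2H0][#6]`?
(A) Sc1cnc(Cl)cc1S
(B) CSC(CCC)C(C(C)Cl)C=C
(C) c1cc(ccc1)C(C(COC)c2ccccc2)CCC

B

[#6][SX2H0][#6] describes an aliphatic sulfur bridging two carbons with no H on the sulfur (a thioether).
(A) has a thiol (-SH) but the sulfur has H1, not H0 bridging two carbons.
(B) contains a methylthio ether (-SCH3), which satisfies every atom and bond constraint.
(C) has a methoxy ether (-OCH3) but the bridging atom is O, not S.
So the answer is (B).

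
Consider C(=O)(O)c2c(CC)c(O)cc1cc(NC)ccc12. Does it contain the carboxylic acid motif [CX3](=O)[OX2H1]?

Yes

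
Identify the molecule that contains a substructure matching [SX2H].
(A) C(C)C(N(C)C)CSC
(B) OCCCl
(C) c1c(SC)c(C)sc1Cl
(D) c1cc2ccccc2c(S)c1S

D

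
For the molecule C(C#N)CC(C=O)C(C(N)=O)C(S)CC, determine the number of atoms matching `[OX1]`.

2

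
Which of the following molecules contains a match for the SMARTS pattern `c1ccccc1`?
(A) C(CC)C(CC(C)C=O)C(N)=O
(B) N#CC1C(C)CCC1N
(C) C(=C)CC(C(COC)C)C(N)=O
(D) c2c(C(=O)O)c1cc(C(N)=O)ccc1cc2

D

c1ccccc1 describes six aromatic carbons in a ring (a benzene ring).
(A) has a methyl group (-CH3) but no six-membered all-carbon aromatic ring is present.
(B) has a methyl group (-CH3) but no six-membered all-carbon aromatic ring is present.
(C) has a methyl group (-CH3) but no six-membered all-carbon aromatic ring is present.
(D) contains the required atom environment, so the pattern matches.
So the answer is (D).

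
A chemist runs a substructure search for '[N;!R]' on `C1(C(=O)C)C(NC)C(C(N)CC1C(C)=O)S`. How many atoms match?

2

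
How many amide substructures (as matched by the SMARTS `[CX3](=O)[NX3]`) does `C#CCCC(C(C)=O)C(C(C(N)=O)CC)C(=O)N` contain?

2

[CX3](=O)[NX3] is the SMARTS for an amide: a carbonyl carbon bonded to a trivalent nitrogen.
The molecule carries 2 separate instances of a primary amide (-C(=O)NH2) meeting every constraint; each maps to a distinct set of atoms, giving 2 matches.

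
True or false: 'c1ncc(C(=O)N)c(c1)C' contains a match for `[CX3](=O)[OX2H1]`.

False

The pattern [CX3](=O)[OX2H1] describes an sp2 carbon double-bonded to O and single-bonded to an -OH oxygen — a carboxylic acid.
The closest candidate here is a primary amide (-C(=O)NH2), but the carbonyl is bonded to N, not to an -OH oxygen. No other fragment satisfies the full query, so there is no match.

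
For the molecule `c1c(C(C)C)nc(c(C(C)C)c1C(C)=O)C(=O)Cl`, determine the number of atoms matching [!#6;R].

1

Check the 18 heavy atoms by environment: 1× n (aromatic, in 6-ring) → match; 5× c (aromatic, in 6-ring) → no; 9× C (acyclic) → no; 2× O (acyclic) → no; 1× Cl (acyclic) → no.
That gives 1 matching atom.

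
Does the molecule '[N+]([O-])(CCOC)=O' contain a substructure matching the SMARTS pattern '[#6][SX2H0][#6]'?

The pattern [#6][SX2H0][#6] describes an aliphatic sulfur bridging two carbons with no H on the sulfur — a thioether.
The closest candidate here is a methoxy ether (-OCH3), but the bridging atom is O, not S. No other fragment satisfies the full query, so there is no match.

No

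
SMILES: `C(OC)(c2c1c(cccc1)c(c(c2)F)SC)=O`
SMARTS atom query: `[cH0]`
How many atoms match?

5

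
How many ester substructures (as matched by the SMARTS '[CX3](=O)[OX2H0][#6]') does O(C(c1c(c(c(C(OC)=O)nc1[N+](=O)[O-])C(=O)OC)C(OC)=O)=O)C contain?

4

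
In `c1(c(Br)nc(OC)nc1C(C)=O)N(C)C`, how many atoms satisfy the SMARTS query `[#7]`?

3

Check the 15 heavy atoms by environment: 2× n (aromatic) → match; 4× c (aromatic) → no; 5× C → no; 2× O → no; 1× N → match; 1× Br → no.
Summing the matching environments: 2 + 1 = 3 matching atoms.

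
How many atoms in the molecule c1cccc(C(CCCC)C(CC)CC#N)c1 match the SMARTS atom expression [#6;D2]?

11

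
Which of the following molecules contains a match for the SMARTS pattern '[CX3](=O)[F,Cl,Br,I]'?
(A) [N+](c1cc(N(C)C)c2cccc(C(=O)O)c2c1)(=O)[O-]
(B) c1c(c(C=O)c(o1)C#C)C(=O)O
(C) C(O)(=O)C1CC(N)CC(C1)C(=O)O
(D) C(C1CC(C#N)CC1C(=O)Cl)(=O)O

D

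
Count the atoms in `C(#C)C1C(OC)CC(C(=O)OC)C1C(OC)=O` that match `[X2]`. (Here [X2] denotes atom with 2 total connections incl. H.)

The query [X2] means: any atom with exactly two total connections (bonds + H).
Check the 17 heavy atoms by environment: 8× C (X4) → no; 3× O (X2) → match; 2× C (X3) → no; 2× O (X1) → no; 2× C (X2) → match.
Summing the matching environments: 3 + 2 = 5 matching atoms.

5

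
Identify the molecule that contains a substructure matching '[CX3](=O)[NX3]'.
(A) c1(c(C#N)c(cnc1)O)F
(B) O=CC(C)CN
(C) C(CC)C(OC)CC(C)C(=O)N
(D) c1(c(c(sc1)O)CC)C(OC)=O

C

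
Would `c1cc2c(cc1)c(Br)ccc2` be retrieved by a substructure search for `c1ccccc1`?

Yes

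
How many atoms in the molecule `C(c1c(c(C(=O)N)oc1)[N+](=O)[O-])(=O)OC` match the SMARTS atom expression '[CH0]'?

2

The query [CH0] means: aliphatic carbon with no attached hydrogen.
Check the 15 heavy atoms by environment: 1× o (aromatic, H0) → no; 1× c (aromatic, H1) → no; 3× c (aromatic, H0) → no; 2× C (H0) → match; 4× O (H0) → no; 1× N (H2) → no; 1× C (H3) → no; 1× N (charge +1, H0) → no; 1× O (charge -1, H0) → no.
That gives 2 matching atoms.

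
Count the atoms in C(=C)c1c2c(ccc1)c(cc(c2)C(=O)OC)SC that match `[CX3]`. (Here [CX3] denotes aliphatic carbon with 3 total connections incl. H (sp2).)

The query [CX3] means: C with X3: aliphatic carbon with exactly 3 total connections.
Check the 18 heavy atoms by environment: 10× c (aromatic, X3) → no; 3× C (X3) → match; 1× O (X1) → no; 1× O (X2) → no; 2× C (X4) → no; 1× S (X2) → no.
That gives 3 matching atoms.

3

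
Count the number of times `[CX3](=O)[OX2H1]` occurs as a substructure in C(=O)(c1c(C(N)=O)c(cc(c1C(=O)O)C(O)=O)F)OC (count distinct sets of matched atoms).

2

[CX3](=O)[OX2H1] is the SMARTS for a carboxylic acid: an sp2 carbon double-bonded to O and single-bonded to an -OH oxygen.
The molecule carries 2 separate instances of a carboxylic acid group (-C(=O)OH) meeting every constraint; each maps to a distinct set of atoms, giving 2 matches.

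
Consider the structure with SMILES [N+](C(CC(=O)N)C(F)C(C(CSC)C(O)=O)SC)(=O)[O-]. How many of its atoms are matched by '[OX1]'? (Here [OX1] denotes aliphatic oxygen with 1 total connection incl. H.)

4

Check the 20 heavy atoms by environment: 8× C (X4) → no; 2× C (X3) → no; 3× O (X1) → match; 1× O (X2) → no; 1× N (charge +1, X3) → no; 1× O (charge -1, X1) → match; 2× S (X2) → no; 1× F (X1) → no; 1× N (X3) → no.
Summing the matching environments: 3 + 1 = 4 matching atoms.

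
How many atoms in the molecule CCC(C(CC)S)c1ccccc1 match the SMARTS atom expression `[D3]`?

3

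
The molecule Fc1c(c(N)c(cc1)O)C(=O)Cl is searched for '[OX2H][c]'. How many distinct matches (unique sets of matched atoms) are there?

1

[OX2H][c] is the SMARTS for a phenol: a hydroxyl oxygen attached to an aromatic carbon.
Exactly one fragment in the molecule meets all constraints, giving 1 match.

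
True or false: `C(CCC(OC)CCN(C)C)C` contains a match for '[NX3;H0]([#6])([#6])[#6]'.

True

The pattern [NX3;H0]([#6])([#6])[#6] describes a trivalent nitrogen with no H, bonded to three carbons — a tertiary amine.
The molecule carries a dimethylamino group (-N(CH3)2), whose atoms satisfy every constraint of the query, so the pattern matches.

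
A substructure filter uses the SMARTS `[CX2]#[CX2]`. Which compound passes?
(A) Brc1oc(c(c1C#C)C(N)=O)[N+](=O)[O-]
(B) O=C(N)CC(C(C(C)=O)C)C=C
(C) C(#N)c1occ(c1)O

[CX2]#[CX2] describes a carbon-carbon triple bond (an alkyne).
(A) contains an ethynyl group (-C#CH), which satisfies every atom and bond constraint.
(B) has a vinyl group (-CH=CH2) but the C=C is a double bond; both carbons are CX3, not CX2.
(C) has a nitrile (-C#N) but the triple bond is C#N, not C#C.
So the answer is (A).

A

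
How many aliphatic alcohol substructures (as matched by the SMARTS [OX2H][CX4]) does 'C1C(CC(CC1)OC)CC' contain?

[OX2H][CX4] is the SMARTS for an aliphatic alcohol: a hydroxyl oxygen bound to an sp3 (X4) carbon.
The molecule has a methoxy ether (-OCH3), but the oxygen has H0 (ether), not H1; nothing else fits, so there are 0 matches.

0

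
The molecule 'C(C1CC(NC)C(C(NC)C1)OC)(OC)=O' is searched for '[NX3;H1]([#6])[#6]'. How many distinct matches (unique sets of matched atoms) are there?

[NX3;H1]([#6])[#6] is the SMARTS for a secondary amine: a trivalent nitrogen with one H, bonded to two carbons.
The molecule carries 2 separate instances of an N-methylamino group (-NHCH3) meeting every constraint; each maps to a distinct set of atoms, giving 2 matches.

2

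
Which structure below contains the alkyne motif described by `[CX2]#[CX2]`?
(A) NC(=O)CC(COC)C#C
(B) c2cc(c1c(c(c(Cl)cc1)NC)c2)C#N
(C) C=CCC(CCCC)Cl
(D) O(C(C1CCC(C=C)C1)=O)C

A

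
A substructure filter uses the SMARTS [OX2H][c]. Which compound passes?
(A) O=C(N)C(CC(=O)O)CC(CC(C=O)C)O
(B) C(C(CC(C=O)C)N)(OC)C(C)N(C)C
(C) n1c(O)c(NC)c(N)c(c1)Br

[OX2H][c] describes a hydroxyl oxygen attached to an aromatic carbon (a phenol).
(A) has a hydroxyl group (-OH) but the -OH is on an aliphatic carbon, not an aromatic c.
(B) has a methoxy ether (-OCH3) but the oxygen has H0, not H1.
(C) contains a hydroxyl group (-OH), which satisfies every atom and bond constraint.
So the answer is (C).

C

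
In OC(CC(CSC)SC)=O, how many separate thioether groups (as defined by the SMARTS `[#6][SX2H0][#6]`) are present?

[#6][SX2H0][#6] is the SMARTS for a thioether: an aliphatic sulfur bridging two carbons with no H on the sulfur.
The molecule carries 2 separate instances of a methylthio ether (-SCH3) meeting every constraint; each maps to a distinct set of atoms, giving 2 matches.

2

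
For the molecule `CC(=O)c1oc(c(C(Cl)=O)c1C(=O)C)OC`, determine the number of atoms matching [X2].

The query [X2] means: any atom with exactly two total connections (bonds + H).
Check the 16 heavy atoms by environment: 1× o (aromatic, X2) → match; 4× c (aromatic, X3) → no; 3× C (X3) → no; 3× O (X1) → no; 1× Cl (X1) → no; 3× C (X4) → no; 1× O (X2) → match.
Summing the matching environments: 1 + 1 = 2 matching atoms.

2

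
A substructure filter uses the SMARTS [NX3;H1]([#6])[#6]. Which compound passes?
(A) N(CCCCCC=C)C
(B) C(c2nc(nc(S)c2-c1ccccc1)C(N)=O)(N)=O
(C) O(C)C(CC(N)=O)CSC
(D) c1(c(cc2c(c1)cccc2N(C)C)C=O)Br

A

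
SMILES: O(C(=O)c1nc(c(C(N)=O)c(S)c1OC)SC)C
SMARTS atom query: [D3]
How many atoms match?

The query [D3] means: atom with exactly three heavy-atom neighbours.
Check the 18 heavy atoms by environment: 1× n (aromatic, D2) → no; 5× c (aromatic, D3) → match; 2× C (D3) → match; 2× O (D1) → no; 2× O (D2) → no; 3× C (D1) → no; 1× N (D1) → no; 1× S (D1) → no; 1× S (D2) → no.
Summing the matching environments: 5 + 2 = 7 matching atoms.

7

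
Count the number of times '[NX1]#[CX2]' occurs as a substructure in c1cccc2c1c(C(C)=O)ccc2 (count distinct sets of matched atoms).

0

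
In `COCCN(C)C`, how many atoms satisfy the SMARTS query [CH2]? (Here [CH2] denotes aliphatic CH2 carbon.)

Check the 7 heavy atoms by environment: 2× C (H2) → match; 1× O (H0) → no; 3× C (H3) → no; 1× N (H0) → no.
That gives 2 matching atoms.

2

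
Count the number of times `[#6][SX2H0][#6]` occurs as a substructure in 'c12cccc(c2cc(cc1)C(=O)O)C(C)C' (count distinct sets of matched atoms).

0

[#6][SX2H0][#6] is the SMARTS for a thioether: an aliphatic sulfur bridging two carbons with no H on the sulfur.
No fragment in the molecule satisfies every constraint, giving 0 matches.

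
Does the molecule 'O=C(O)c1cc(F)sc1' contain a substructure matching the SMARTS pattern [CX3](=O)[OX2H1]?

The pattern [CX3](=O)[OX2H1] describes an sp2 carbon double-bonded to O and single-bonded to an -OH oxygen — a carboxylic acid.
The molecule carries a carboxylic acid group (-C(=O)OH), whose atoms satisfy every constraint of the query, so the pattern matches.

Yes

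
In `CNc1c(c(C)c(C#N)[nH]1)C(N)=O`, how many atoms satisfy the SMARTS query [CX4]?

The query [CX4] means: C with X4: aliphatic carbon with exactly 4 total connections (bonds + H).
Check the 13 heavy atoms by environment: 1× n (aromatic, X3) → no; 4× c (aromatic, X3) → no; 2× C (X4) → match; 1× C (X2) → no; 1× N (X1) → no; 1× C (X3) → no; 1× O (X1) → no; 2× N (X3) → no.
That gives 2 matching atoms.

2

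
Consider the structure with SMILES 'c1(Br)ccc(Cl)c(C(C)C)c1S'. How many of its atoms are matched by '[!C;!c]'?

The query [!C;!c] means: neither aliphatic nor aromatic carbon — same as [!#6].
Check the 12 heavy atoms by environment: 6× c (aromatic) → no; 1× Cl → match; 1× Br → match; 1× S → match; 3× C → no.
Summing the matching environments: 1 + 1 + 1 = 3 matching atoms.

3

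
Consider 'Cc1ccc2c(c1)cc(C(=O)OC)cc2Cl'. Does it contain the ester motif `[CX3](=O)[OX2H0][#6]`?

The pattern [CX3](=O)[OX2H0][#6] describes a carbonyl carbon bonded to an oxygen that is itself bonded to carbon (no H on that O) — an ester.
The molecule carries a methyl-ester group (-C(=O)OCH3), whose atoms satisfy every constraint of the query, so the pattern matches.

Yes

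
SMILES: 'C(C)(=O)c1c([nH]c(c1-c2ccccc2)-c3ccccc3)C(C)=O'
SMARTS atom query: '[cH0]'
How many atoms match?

The query [cH0] means: aromatic carbon with no attached hydrogen (substituted or ring-fusion).
Check the 23 heavy atoms by environment: 1× n (aromatic, H1) → no; 6× c (aromatic, H0) → match; 2× C (H0) → no; 2× O (H0) → no; 2× C (H3) → no; 10× c (aromatic, H1) → no.
That gives 6 matching atoms.

6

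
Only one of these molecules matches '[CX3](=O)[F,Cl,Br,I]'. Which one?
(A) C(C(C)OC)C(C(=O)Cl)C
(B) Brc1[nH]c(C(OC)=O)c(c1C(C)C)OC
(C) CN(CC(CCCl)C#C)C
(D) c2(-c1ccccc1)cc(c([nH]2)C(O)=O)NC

A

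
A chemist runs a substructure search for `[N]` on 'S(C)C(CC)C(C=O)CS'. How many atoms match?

0

The query [N] means: uppercase N matches aliphatic (non-aromatic) nitrogen only.
Check the 10 heavy atoms by environment: 7× C → no; 1× O → no; 2× S → no.
No environment satisfies the query, so 0 matching atoms.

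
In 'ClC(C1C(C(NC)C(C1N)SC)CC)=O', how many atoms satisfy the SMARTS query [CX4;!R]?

4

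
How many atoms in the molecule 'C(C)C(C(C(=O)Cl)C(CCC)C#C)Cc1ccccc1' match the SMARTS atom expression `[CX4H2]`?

4

Check the 20 heavy atoms by environment: 4× C (H2, X4) → match; 3× C (H1, X4) → no; 1× C (H0, X2) → no; 1× C (H1, X2) → no; 1× c (aromatic, H0, X3) → no; 5× c (aromatic, H1, X3) → no; 2× C (H3, X4) → no; 1× C (H0, X3) → no; 1× O (H0, X1) → no; 1× Cl (H0, X1) → no.
That gives 4 matching atoms.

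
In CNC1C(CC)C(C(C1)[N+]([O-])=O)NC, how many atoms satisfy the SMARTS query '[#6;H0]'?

0

Check the 14 heavy atoms by environment: 2× C (H2) → no; 4× C (H1) → no; 3× C (H3) → no; 2× N (H1) → no; 1× N (charge +1, H0) → no; 1× O (charge -1, H0) → no; 1× O (H0) → no.
No environment satisfies the query, so 0 matching atoms.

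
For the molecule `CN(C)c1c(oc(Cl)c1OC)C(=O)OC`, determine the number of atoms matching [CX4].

4

The query [CX4] means: C with X4: aliphatic carbon with exactly 4 total connections (bonds + H).
Check the 15 heavy atoms by environment: 1× o (aromatic, X2) → no; 4× c (aromatic, X3) → no; 1× N (X3) → no; 4× C (X4) → match; 2× O (X2) → no; 1× Cl (X1) → no; 1× C (X3) → no; 1× O (X1) → no.
That gives 4 matching atoms.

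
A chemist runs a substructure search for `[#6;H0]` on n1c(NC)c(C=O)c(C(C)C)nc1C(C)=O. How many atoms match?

Check the 16 heavy atoms by environment: 2× n (aromatic, H0) → no; 4× c (aromatic, H0) → match; 1× N (H1) → no; 4× C (H3) → no; 1× C (H0) → match; 2× O (H0) → no; 2× C (H1) → no.
Summing the matching environments: 4 + 1 = 5 matching atoms.

5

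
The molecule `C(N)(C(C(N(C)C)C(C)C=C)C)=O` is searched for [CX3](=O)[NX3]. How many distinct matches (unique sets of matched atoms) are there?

1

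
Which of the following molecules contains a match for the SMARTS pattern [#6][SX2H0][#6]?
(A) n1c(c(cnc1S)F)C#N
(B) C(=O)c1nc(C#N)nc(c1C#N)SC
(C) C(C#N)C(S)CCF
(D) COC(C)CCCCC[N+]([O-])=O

B

[#6][SX2H0][#6] describes an aliphatic sulfur bridging two carbons with no H on the sulfur (a thioether).
(A) has a thiol (-SH) but the sulfur has H1, not H0 bridging two carbons.
(B) contains a methylthio ether (-SCH3), which satisfies every atom and bond constraint.
(C) has a thiol (-SH) but the sulfur has H1, not H0 bridging two carbons.
(D) has a methoxy ether (-OCH3) but the bridging atom is O, not S.
So the answer is (B).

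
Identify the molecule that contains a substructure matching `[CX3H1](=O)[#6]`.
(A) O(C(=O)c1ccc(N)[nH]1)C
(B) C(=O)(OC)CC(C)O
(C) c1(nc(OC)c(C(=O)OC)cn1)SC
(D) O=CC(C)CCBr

[CX3H1](=O)[#6] describes an sp2 carbon with one H, double-bonded to O and single-bonded to carbon (an aldehyde).
(A) has a methyl-ester group (-C(=O)OCH3) but the carbonyl carbon has H0, not H1.
(B) has a methyl-ester group (-C(=O)OCH3) but the carbonyl carbon has H0, not H1.
(C) has a methyl-ester group (-C(=O)OCH3) but the carbonyl carbon has H0, not H1.
(D) contains an aldehyde (-CHO), which satisfies every atom and bond constraint.
So the answer is (D).

D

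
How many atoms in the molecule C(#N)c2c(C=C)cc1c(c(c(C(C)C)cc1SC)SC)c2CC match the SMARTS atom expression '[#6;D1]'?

6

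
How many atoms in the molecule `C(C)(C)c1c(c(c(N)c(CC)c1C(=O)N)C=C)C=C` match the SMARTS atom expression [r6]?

The query [r6] means: r6 matches atoms in a six-membered ring.
Check the 19 heavy atoms by environment: 6× c (aromatic, in 6-ring) → match; 2× N (acyclic) → no; 10× C (acyclic) → no; 1× O (acyclic) → no.
That gives 6 matching atoms.

6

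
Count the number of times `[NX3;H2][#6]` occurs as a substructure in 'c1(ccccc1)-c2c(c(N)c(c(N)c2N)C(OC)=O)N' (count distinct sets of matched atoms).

4

[NX3;H2][#6] is the SMARTS for a primary amine: a trivalent nitrogen with two H attached to carbon.
The molecule carries 4 separate instances of a primary amino group (-NH2) meeting every constraint; each maps to a distinct set of atoms, giving 4 matches.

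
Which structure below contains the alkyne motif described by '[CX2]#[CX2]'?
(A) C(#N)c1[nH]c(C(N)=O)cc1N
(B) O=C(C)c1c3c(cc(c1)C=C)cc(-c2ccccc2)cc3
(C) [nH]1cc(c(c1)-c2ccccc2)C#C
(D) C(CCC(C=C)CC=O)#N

C

[CX2]#[CX2] describes a carbon-carbon triple bond (an alkyne).
(A) has a nitrile (-C#N) but the triple bond is C#N, not C#C.
(B) has a vinyl group (-CH=CH2) but the C=C is a double bond; both carbons are CX3, not CX2.
(C) contains an ethynyl group (-C#CH), which satisfies every atom and bond constraint.
(D) has a vinyl group (-CH=CH2) but the C=C is a double bond; both carbons are CX3, not CX2.
So the answer is (C).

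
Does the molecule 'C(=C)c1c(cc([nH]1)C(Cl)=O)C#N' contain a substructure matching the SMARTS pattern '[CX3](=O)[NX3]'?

The pattern [CX3](=O)[NX3] describes a carbonyl carbon bonded to a trivalent nitrogen — an amide.
The closest candidate here is a nitrile (-C#N), but the nitrile N is NX1 (triple-bonded), not NX3. No other fragment satisfies the full query, so there is no match.

No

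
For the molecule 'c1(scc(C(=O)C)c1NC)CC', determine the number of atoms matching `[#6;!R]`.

5

The query [#6;!R] means: carbon not in any ring.
Check the 12 heavy atoms by environment: 1× s (aromatic, in 5-ring) → no; 4× c (aromatic, in 5-ring) → no; 1× N (acyclic) → no; 5× C (acyclic) → match; 1× O (acyclic) → no.
That gives 5 matching atoms.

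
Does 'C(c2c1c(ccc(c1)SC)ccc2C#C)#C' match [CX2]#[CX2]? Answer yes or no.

Yes

The pattern [CX2]#[CX2] describes a carbon-carbon triple bond — an alkyne.
The molecule carries an ethynyl group (-C#CH), whose atoms satisfy every constraint of the query, so the pattern matches.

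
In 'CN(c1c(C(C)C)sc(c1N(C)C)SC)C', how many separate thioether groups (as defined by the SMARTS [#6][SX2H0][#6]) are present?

1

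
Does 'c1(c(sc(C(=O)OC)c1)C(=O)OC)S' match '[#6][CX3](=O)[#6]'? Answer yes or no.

No

The pattern [#6][CX3](=O)[#6] describes a carbonyl carbon (no H) flanked by two carbons — a ketone.
The closest candidate here is a methyl-ester group (-C(=O)OCH3), but one neighbour of the carbonyl carbon is O, not C. No other fragment satisfies the full query, so there is no match.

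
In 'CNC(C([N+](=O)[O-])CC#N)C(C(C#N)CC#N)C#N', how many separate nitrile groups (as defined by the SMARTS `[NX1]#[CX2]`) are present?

4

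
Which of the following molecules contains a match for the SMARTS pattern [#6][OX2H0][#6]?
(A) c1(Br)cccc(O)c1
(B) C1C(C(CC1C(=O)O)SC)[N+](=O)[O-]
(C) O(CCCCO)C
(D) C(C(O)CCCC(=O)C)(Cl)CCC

C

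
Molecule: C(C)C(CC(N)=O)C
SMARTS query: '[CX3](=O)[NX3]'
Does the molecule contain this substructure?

Yes

The pattern [CX3](=O)[NX3] describes a carbonyl carbon bonded to a trivalent nitrogen — an amide.
The molecule carries a primary amide (-C(=O)NH2), whose atoms satisfy every constraint of the query, so the pattern matches.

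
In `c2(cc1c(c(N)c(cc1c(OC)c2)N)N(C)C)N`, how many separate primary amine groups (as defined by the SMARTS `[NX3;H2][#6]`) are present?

3

[NX3;H2][#6] is the SMARTS for a primary amine: a trivalent nitrogen with two H attached to carbon.
The molecule carries 3 separate instances of a primary amino group (-NH2) meeting every constraint; each maps to a distinct set of atoms, giving 3 matches.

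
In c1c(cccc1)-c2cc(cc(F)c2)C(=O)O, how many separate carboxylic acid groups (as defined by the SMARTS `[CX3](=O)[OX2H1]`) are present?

1

[CX3](=O)[OX2H1] is the SMARTS for a carboxylic acid: an sp2 carbon double-bonded to O and single-bonded to an -OH oxygen.
Exactly one fragment in the molecule meets all constraints, giving 1 match.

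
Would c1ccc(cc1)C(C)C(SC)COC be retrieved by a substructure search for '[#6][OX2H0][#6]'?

Yes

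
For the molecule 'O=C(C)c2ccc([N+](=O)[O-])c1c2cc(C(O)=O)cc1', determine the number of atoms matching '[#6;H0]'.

7

The query [#6;H0] means: any carbon with no attached hydrogen.
Check the 19 heavy atoms by environment: 5× c (aromatic, H0) → match; 5× c (aromatic, H1) → no; 1× N (charge +1, H0) → no; 1× O (charge -1, H0) → no; 3× O (H0) → no; 2× C (H0) → match; 1× C (H3) → no; 1× O (H1) → no.
Summing the matching environments: 5 + 2 = 7 matching atoms.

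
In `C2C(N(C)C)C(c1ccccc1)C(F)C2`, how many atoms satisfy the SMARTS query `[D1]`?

The query [D1] means: atom with exactly one heavy-atom neighbour (degree 1).
Check the 15 heavy atoms by environment: 2× C (D2) → no; 3× C (D3) → no; 1× F (D1) → match; 1× N (D3) → no; 2× C (D1) → match; 1× c (aromatic, D3) → no; 5× c (aromatic, D2) → no.
Summing the matching environments: 1 + 2 = 3 matching atoms.

3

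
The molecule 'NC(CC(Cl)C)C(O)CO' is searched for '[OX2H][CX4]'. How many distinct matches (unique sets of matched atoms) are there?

2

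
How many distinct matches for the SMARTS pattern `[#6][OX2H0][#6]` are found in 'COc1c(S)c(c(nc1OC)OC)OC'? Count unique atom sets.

4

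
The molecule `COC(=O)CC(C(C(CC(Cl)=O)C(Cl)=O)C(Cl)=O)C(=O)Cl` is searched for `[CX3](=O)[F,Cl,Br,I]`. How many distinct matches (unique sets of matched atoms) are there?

4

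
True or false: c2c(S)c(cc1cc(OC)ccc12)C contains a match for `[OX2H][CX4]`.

The pattern [OX2H][CX4] describes a hydroxyl oxygen bound to an sp3 (X4) carbon — an aliphatic alcohol.
The closest candidate here is a methoxy ether (-OCH3), but the oxygen has H0 (ether), not H1. No other fragment satisfies the full query, so there is no match.

False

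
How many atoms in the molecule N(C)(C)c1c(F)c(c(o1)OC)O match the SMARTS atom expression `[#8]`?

3

The query [#8] means: #8 matches any oxygen atom.
Check the 12 heavy atoms by environment: 1× o (aromatic) → match; 4× c (aromatic) → no; 1× N → no; 3× C → no; 2× O → match; 1× F → no.
Summing the matching environments: 1 + 2 = 3 matching atoms.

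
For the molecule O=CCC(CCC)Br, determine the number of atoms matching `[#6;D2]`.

4

The query [#6;D2] means: any carbon bonded to exactly two heavy atoms.
Check the 8 heavy atoms by environment: 4× C (D2) → match; 1× C (D3) → no; 1× O (D1) → no; 1× Br (D1) → no; 1× C (D1) → no.
That gives 4 matching atoms.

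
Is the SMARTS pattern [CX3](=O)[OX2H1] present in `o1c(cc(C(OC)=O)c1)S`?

The pattern [CX3](=O)[OX2H1] describes an sp2 carbon double-bonded to O and single-bonded to an -OH oxygen — a carboxylic acid.
The closest candidate here is a methyl-ester group (-C(=O)OCH3), but the singly-bonded O has no H (OX2H0, not OX2H1). No other fragment satisfies the full query, so there is no match.

No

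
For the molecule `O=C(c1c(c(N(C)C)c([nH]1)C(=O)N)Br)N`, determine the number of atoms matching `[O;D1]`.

2

The query [O;D1] means: aliphatic oxygen bonded to exactly one heavy atom.
Check the 15 heavy atoms by environment: 1× n (aromatic, D2) → no; 4× c (aromatic, D3) → no; 1× Br (D1) → no; 1× N (D3) → no; 2× C (D1) → no; 2× C (D3) → no; 2× O (D1) → match; 2× N (D1) → no.
That gives 2 matching atoms.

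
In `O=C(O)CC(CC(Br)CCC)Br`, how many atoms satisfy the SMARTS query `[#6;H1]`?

2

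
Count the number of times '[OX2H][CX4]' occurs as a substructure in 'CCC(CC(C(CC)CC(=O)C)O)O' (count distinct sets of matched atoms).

2

[OX2H][CX4] is the SMARTS for an aliphatic alcohol: a hydroxyl oxygen bound to an sp3 (X4) carbon.
The molecule carries 2 separate instances of a hydroxyl group (-OH) meeting every constraint; each maps to a distinct set of atoms, giving 2 matches.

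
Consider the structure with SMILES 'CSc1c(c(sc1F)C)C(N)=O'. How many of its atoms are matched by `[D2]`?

2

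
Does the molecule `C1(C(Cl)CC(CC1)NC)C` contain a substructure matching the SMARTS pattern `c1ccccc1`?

The pattern c1ccccc1 describes six aromatic carbons in a ring — a benzene ring.
The closest candidate here is a methyl group (-CH3), but no six-membered all-carbon aromatic ring is present. No other fragment satisfies the full query, so there is no match.

No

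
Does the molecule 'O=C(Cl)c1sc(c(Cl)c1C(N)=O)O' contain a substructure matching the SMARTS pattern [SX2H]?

The pattern [SX2H] describes an aliphatic sulfur with two connections, one being H — a thiol.
The closest candidate here is a hydroxyl group (-OH), but it is an -OH, not an -SH. No other fragment satisfies the full query, so there is no match.

No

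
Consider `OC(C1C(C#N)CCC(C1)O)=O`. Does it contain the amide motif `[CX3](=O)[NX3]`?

The pattern [CX3](=O)[NX3] describes a carbonyl carbon bonded to a trivalent nitrogen — an amide.
The closest candidate here is a carboxylic acid group (-C(=O)OH), but the carbonyl is bonded to O, not to an NX3 nitrogen. No other fragment satisfies the full query, so there is no match.

No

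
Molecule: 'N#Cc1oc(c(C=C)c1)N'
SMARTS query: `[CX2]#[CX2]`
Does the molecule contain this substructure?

The pattern [CX2]#[CX2] describes a carbon-carbon triple bond — an alkyne.
The closest candidate here is a nitrile (-C#N), but the triple bond is C#N, not C#C. No other fragment satisfies the full query, so there is no match.

No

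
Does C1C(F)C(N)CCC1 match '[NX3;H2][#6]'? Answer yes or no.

Yes

The pattern [NX3;H2][#6] describes a trivalent nitrogen with two H attached to carbon — a primary amine.
The molecule carries a primary amino group (-NH2), whose atoms satisfy every constraint of the query, so the pattern matches.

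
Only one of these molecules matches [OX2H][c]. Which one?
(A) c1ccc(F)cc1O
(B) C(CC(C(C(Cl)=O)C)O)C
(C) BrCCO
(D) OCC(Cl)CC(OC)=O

[OX2H][c] describes a hydroxyl oxygen attached to an aromatic carbon (a phenol).
(A) contains a hydroxyl group (-OH), which satisfies every atom and bond constraint.
(B) has a hydroxyl group (-OH) but the -OH is on an aliphatic carbon, not an aromatic c.
(C) has a hydroxyl group (-OH) but the -OH is on an aliphatic carbon, not an aromatic c.
(D) has a hydroxyl group (-OH) but the -OH is on an aliphatic carbon, not an aromatic c.
So the answer is (A).

A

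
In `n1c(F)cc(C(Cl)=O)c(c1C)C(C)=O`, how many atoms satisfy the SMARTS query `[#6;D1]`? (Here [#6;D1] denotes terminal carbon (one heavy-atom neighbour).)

2

The query [#6;D1] means: carbon bonded to exactly one heavy atom.
Check the 14 heavy atoms by environment: 1× n (aromatic, D2) → no; 4× c (aromatic, D3) → no; 1× c (aromatic, D2) → no; 1× F (D1) → no; 2× C (D1) → match; 2× C (D3) → no; 2× O (D1) → no; 1× Cl (D1) → no.
That gives 2 matching atoms.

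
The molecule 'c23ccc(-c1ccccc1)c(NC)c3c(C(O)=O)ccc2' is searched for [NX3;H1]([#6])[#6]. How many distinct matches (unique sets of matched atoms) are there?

1

[NX3;H1]([#6])[#6] is the SMARTS for a secondary amine: a trivalent nitrogen with one H, bonded to two carbons.
Exactly one fragment in the molecule meets all constraints, giving 1 match.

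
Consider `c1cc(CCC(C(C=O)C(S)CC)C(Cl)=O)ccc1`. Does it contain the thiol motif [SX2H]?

The pattern [SX2H] describes an aliphatic sulfur with two connections, one being H — a thiol.
The molecule carries a thiol (-SH), whose atoms satisfy every constraint of the query, so the pattern matches.

Yes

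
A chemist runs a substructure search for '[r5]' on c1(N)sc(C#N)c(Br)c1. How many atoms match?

5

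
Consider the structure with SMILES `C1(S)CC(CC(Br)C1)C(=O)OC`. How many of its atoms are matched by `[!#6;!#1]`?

4

The query [!#6;!#1] means: not carbon and not hydrogen — any heteroatom.
Check the 12 heavy atoms by environment: 8× C → no; 1× S → match; 2× O → match; 1× Br → match.
Summing the matching environments: 1 + 2 + 1 = 4 matching atoms.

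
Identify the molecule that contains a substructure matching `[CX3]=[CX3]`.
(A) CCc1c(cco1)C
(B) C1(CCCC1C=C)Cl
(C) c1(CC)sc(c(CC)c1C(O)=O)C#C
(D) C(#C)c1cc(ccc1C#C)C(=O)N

[CX3]=[CX3] describes a non-aromatic C=C double bond between two sp2 carbons (an alkene).
(A) has an ethyl group (-CH2CH3) but its C-C bond is a single bond between CX4 carbons, not CX3=CX3.
(B) contains a vinyl group (-CH=CH2), which satisfies every atom and bond constraint.
(C) has an ethynyl group (-C#CH) but the C-C bond is a triple bond, not a double bond.
(D) has an ethynyl group (-C#CH) but the C-C bond is a triple bond, not a double bond.
So the answer is (B).

B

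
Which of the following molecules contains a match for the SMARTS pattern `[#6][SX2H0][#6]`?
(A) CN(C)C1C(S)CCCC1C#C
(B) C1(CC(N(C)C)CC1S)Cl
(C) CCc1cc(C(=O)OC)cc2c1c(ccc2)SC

C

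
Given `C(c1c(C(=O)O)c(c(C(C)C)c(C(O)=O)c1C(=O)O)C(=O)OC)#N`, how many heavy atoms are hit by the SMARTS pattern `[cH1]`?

The query [cH1] means: aromatic carbon bearing exactly one hydrogen.
Check the 24 heavy atoms by environment: 6× c (aromatic, H0) → no; 1× C (H1) → no; 3× C (H3) → no; 5× C (H0) → no; 5× O (H0) → no; 1× N (H0) → no; 3× O (H1) → no.
No environment satisfies the query, so 0 matching atoms.

0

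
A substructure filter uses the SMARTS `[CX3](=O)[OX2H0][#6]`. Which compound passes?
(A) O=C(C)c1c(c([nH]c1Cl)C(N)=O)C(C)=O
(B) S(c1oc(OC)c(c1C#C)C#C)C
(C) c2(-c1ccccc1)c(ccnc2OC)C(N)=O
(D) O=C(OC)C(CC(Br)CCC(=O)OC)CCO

D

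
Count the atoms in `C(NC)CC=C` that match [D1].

The query [D1] means: atom with exactly one heavy-atom neighbour (degree 1).
Check the 6 heavy atoms by environment: 3× C (D2) → no; 2× C (D1) → match; 1× N (D2) → no.
That gives 2 matching atoms.

2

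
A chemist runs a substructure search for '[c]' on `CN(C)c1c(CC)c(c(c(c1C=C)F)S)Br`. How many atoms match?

6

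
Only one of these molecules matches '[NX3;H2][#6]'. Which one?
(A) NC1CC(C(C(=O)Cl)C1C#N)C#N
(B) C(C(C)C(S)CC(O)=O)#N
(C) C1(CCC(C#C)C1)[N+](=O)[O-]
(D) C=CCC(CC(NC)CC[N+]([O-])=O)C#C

[NX3;H2][#6] describes a trivalent nitrogen with two H attached to carbon (a primary amine).
(A) contains a primary amino group (-NH2), which satisfies every atom and bond constraint.
(B) has a nitrile (-C#N) but the nitrogen is NX1 (triple-bonded), not NX3 with two H.
(C) has a nitro group (-[N+](=O)[O-]) but the nitrogen is [N+] with no H, not NX3H2.
(D) has an N-methylamino group (-NHCH3) but the nitrogen bears two carbons and only one H (H1), not H2.
So the answer is (A).

A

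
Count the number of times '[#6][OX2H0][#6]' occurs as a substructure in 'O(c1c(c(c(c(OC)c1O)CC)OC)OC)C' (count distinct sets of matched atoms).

4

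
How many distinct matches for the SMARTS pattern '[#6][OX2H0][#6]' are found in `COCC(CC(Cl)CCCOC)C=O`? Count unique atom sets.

[#6][OX2H0][#6] is the SMARTS for an ether: an aliphatic oxygen bridging two carbons with no H on the oxygen.
The molecule carries 2 separate instances of a methoxy ether (-OCH3) meeting every constraint; each maps to a distinct set of atoms, giving 2 matches.

2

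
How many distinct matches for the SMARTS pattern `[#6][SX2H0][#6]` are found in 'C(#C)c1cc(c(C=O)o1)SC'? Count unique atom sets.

1

[#6][SX2H0][#6] is the SMARTS for a thioether: an aliphatic sulfur bridging two carbons with no H on the sulfur.
Exactly one fragment in the molecule meets all constraints, giving 1 match.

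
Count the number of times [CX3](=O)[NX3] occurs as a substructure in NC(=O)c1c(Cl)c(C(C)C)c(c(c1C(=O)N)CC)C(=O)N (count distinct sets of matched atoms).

[CX3](=O)[NX3] is the SMARTS for an amide: a carbonyl carbon bonded to a trivalent nitrogen.
The molecule carries 3 separate instances of a primary amide (-C(=O)NH2) meeting every constraint; each maps to a distinct set of atoms, giving 3 matches.

3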